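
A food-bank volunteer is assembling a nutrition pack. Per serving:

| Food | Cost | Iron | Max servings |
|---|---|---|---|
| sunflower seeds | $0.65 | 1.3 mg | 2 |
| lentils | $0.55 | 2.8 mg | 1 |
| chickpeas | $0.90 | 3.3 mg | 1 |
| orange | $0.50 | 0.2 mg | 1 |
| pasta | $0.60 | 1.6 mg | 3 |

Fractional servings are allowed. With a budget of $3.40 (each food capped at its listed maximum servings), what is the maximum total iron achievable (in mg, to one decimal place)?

11.2 mg

Iron per dollar: lentils 5.091, chickpeas 3.667, pasta 2.667, sunflower seeds 2, orange 0.4.
Take 1 serving of lentils: spends $0.55, +2.8 mg iron (running total 2.8 mg).
Take 1 serving of chickpeas: spends $0.90, +3.3 mg iron (running total 6.1 mg).
Take 3 servings of pasta: spends $1.80, +4.8 mg iron (running total 10.9 mg).
Take 0.2308 servings of sunflower seeds: spends $0.15, +0.3 mg iron (running total 11.2 mg).
Greedy by best ratio exhausts the cost allowance optimally: 11.2 mg.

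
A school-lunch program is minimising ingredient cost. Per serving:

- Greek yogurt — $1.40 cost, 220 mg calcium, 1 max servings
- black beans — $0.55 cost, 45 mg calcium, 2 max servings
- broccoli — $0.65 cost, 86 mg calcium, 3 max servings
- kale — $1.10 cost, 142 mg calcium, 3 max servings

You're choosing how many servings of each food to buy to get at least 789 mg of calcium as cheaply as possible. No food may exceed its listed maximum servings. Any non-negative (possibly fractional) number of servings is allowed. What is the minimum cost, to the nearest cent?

Cost per mg of calcium: Greek yogurt $0.0064, broccoli $0.0076, kale $0.0077, black beans $0.0122.
Take 1 serving of Greek yogurt: +220.0 mg calcium for $1.40 (total $1.40, still need 569.0 mg).
Take 3 servings of broccoli: +258.0 mg calcium for $1.95 (total $3.35, still need 311.0 mg).
Take 2.19 servings of kale: +311.0 mg calcium for $2.41 (total $5.76, still need 0.0 mg).
Greedy by cheapest-per-mg is optimal for a single linear constraint, so the minimum cost is $5.76.

$5.76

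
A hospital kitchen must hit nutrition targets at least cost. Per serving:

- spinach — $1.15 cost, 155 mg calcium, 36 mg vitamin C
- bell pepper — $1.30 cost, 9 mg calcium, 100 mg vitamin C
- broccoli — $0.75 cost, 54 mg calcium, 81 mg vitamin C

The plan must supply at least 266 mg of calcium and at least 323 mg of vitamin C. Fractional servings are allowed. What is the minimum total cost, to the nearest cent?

Minimising a linear cost over {calcium ≥ 266, vitamin C ≥ 323, servings ≥ 0} — the optimum is at a vertex, using one or two foods.
spinach only: max(266/155, 323/36) = 8.972 servings → $10.32.
bell pepper only: max(266/9, 323/100) = 29.56 servings → $38.42.
broccoli only: max(266/54, 323/81) = 4.926 servings → $3.69.
spinach + bell pepper with both tight: 1.561 servings and 2.668 servings → $5.26.
spinach + broccoli with both tight: 0.3868 servings and 3.816 servings → $3.31.
bell pepper + broccoli: intersection lies outside the first quadrant.
So the least-cost plan costs $3.31.

$3.31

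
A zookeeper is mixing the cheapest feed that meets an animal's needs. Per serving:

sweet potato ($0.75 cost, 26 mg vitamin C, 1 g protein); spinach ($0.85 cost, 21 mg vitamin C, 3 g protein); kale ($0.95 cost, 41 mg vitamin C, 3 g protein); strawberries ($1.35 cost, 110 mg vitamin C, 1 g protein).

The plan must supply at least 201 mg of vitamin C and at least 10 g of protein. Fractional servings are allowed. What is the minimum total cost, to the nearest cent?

$3.86

sweet potato only: max(201/26, 10/1) = 10 servings → $7.50.
spinach only: max(201/21, 10/3) = 9.571 servings → $8.14.
kale only: max(201/41, 10/3) = 4.902 servings → $4.66.
strawberries only: max(201/110, 10/1) = 10 servings → $13.50.
sweet potato + spinach with both tight: 6.895 servings and 1.035 servings → $6.05.
sweet potato + kale with both tight: 5.216 servings and 1.595 servings → $5.43.
sweet potato + strawberries: the both-tight solution has a negative serving — not a feasible corner.
spinach + kale with both targets exact would need a negative amount; discard.
spinach + strawberries with both tight: 2.909 servings and 1.272 servings → $4.19.
kale + strawberries with both tight: 3.111 servings and 0.6678 servings → $3.86.
Cheapest feasible corner: $3.86.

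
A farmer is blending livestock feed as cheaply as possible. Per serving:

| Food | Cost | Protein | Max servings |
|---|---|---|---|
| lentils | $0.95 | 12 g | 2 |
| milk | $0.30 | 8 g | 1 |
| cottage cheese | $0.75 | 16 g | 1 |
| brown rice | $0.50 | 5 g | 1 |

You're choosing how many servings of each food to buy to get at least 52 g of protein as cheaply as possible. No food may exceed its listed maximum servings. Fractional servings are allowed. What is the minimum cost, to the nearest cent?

$3.35

Cost per g of protein: milk $0.0375, cottage cheese $0.0469, lentils $0.0792, brown rice $0.1000.
Take 1 serving of milk: +8.0 g protein for $0.30 (total $0.30, still need 44.0 g).
Take 1 serving of cottage cheese: +16.0 g protein for $0.75 (total $1.05, still need 28.0 g).
Take 2 servings of lentils: +24.0 g protein for $1.90 (total $2.95, still need 4.0 g).
Take 0.8 servings of brown rice: +4.0 g protein for $0.40 (total $3.35, still need 0.0 g).
Greedy by cheapest-per-g is optimal for a single linear constraint, so the minimum cost is $3.35.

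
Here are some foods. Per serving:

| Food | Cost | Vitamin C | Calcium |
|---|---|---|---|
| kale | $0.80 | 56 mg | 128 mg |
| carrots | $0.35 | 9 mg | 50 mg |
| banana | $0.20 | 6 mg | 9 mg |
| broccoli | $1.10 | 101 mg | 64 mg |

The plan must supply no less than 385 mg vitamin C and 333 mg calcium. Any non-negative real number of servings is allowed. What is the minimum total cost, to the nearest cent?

Check every corner: each single food scaled to meet both minima, and each pair solved so both constraints bind.
kale only: max(385/56, 333/128) = 6.875 servings → $5.50.
carrots only: max(385/9, 333/50) = 42.78 servings → $14.97.
banana only: max(385/6, 333/9) = 64.17 servings → $12.83.
broccoli only: max(385/101, 333/64) = 5.203 servings → $5.72.
kale + carrots: the both-tight solution has a negative serving — not a feasible corner.
kale + banana: the both-tight solution has a negative serving — not a feasible corner.
kale + broccoli with both tight: 0.9624 servings and 3.278 servings → $4.38.
carrots + banana with both targets exact would need a negative amount; discard.
carrots + broccoli with both tight: 2.01 servings and 3.633 servings → $4.70.
banana + broccoli with both tight: 17.13 servings and 2.794 servings → $6.50.
Cheapest feasible corner: $4.38.

$4.38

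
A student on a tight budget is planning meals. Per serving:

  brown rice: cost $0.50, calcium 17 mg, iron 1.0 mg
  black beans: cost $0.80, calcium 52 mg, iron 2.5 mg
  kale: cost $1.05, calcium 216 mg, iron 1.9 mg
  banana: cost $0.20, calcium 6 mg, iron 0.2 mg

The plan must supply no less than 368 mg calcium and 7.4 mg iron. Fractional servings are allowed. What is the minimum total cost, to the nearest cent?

$2.90

Check every corner: each single food scaled to meet both minima, and each pair solved so both constraints bind.
brown rice only: max(368/17, 7.4/1.0) = 21.65 servings → $10.82.
black beans only: max(368/52, 7.4/2.5) = 7.077 servings → $5.66.
kale only: max(368/216, 7.4/1.9) = 3.895 servings → $4.09.
banana only: max(368/6, 7.4/0.2) = 61.33 servings → $12.27.
brown rice + black beans: the both-tight solution has a negative serving — not a feasible corner.
brown rice + kale with both tight: 4.895 servings and 1.318 servings → $3.83.
brown rice + banana: the both-tight solution has a negative serving — not a feasible corner.
black beans + kale with both tight: 2.038 servings and 1.213 servings → $2.90.
black beans + banana: the both-tight solution has a negative serving — not a feasible corner.
kale + banana with both tight: 0.9182 servings and 28.28 servings → $6.62.
So the least-cost plan costs $2.90.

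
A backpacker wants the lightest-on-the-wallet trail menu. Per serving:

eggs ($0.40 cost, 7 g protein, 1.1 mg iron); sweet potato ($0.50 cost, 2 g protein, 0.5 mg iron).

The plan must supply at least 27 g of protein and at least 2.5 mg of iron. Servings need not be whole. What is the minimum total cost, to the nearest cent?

$1.54

Two binding constraints pin down two serving amounts, so the optimal mix uses at most two foods. The candidates are each food alone (scaled to the tighter of protein/iron) and each pair with both constraints tight.
eggs only: max(27/7, 2.5/1.1) = 3.857 servings → $1.54.
sweet potato only: max(27/2, 2.5/0.5) = 13.5 servings → $6.75.
eggs + sweet potato: intersection lies outside the first quadrant.
So the least-cost plan costs $1.54.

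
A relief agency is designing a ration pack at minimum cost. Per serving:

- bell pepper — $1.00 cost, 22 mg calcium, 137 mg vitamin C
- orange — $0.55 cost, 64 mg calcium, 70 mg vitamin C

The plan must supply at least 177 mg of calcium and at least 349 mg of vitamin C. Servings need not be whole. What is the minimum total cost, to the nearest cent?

$2.64

For a min-cost LP with two ≥-constraints, a basic feasible solution has at most two positive variables.
bell pepper only: max(177/22, 349/137) = 8.045 servings → $8.05.
orange only: max(177/64, 349/70) = 4.986 servings → $2.74.
bell pepper + orange with both tight: 1.376 servings and 2.293 servings → $2.64.
The minimum over all feasible corners is $2.64.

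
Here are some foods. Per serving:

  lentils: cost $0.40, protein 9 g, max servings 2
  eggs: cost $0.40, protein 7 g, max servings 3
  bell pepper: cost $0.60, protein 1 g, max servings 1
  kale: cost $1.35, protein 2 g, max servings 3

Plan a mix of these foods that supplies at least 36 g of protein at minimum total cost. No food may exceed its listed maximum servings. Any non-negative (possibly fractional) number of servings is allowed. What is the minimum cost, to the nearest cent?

Cost per g of protein: lentils $0.0444, eggs $0.0571, bell pepper $0.6000, kale $0.6750.
Take 2 servings of lentils: +18.0 g protein for $0.80 (total $0.80, still need 18.0 g).
Take 2.571 servings of eggs: +18.0 g protein for $1.03 (total $1.83, still need 0.0 g).
Greedy by cheapest-per-g is optimal for a single linear constraint, so the minimum cost is $1.83.

$1.83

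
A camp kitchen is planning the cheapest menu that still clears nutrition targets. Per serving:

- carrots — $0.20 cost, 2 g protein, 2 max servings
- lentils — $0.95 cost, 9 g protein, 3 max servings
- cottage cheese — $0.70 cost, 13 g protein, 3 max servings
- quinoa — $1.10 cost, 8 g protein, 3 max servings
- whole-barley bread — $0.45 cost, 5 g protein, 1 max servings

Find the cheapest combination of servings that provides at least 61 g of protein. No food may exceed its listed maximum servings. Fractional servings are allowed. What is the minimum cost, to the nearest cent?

$4.32

Cost per g of protein: cottage cheese $0.0538, whole-barley bread $0.0900, carrots $0.1000, lentils $0.1056, quinoa $0.1375.
Take 3 servings of cottage cheese: +39.0 g protein for $2.10 (total $2.10, still need 22.0 g).
Take 1 serving of whole-barley bread: +5.0 g protein for $0.45 (total $2.55, still need 17.0 g).
Take 2 servings of carrots: +4.0 g protein for $0.40 (total $2.95, still need 13.0 g).
Take 1.444 servings of lentils: +13.0 g protein for $1.37 (total $4.32, still need 0.0 g).
Filling from the cheapest source first is optimal under one linear minimum: $4.32.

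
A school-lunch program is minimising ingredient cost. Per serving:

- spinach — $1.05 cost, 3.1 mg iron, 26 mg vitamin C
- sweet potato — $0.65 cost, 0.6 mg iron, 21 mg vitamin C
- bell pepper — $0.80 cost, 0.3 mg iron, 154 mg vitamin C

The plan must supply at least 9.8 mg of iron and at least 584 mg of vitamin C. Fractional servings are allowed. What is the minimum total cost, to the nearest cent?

$5.63

An LP optimum is at a vertex; with two nutrient constraints at most two foods are used. Check each candidate.
spinach only: max(9.8/3.1, 584/26) = 22.46 servings → $23.58.
sweet potato only: max(9.8/0.6, 584/21) = 27.81 servings → $18.08.
bell pepper only: max(9.8/0.3, 584/154) = 32.67 servings → $26.13.
spinach + sweet potato: the both-tight solution has a negative serving — not a feasible corner.
spinach + bell pepper with both tight: 2.841 servings and 3.313 servings → $5.63.
sweet potato + bell pepper with both tight: 15.49 servings and 1.679 servings → $11.41.
So the least-cost plan costs $5.63.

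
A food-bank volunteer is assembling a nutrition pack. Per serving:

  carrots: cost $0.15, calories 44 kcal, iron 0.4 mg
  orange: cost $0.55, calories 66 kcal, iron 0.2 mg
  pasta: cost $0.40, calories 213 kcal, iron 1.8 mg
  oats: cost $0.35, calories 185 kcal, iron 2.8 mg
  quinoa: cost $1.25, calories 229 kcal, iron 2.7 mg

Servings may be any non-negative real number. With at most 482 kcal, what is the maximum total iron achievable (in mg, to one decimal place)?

Iron per kcal: oats 0.01514, quinoa 0.01179, carrots 0.009091, pasta 0.008451, orange 0.00303.
With no serving limits, spend the whole calories allowance on oats: 482 kcal / 185 kcal × 2.8 mg = 7.3 mg.

7.3 mg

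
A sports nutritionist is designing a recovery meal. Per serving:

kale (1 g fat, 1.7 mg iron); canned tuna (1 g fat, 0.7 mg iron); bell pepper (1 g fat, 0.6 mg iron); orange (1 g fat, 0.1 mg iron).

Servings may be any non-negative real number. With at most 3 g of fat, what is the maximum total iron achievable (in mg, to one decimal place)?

Iron per g fat: kale 1.7, canned tuna 0.7, bell pepper 0.6, orange 0.1.
With no serving limits, spend the whole fat allowance on kale: 3 g / 1 g × 1.7 mg = 5.1 mg.

5.1 mg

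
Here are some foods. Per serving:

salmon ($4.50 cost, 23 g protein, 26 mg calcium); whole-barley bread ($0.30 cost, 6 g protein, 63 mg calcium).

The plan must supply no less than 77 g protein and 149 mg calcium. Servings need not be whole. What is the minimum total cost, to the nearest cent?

This is a tiny linear program; its minimum lies at a vertex of the feasible set. List the vertices and price them.
salmon only: max(77/23, 149/26) = 5.731 servings → $25.79.
whole-barley bread only: max(77/6, 149/63) = 12.83 servings → $3.85.
salmon + whole-barley bread with both tight: 3.06 servings and 1.102 servings → $14.10.
So the least-cost plan costs $3.85.

$3.85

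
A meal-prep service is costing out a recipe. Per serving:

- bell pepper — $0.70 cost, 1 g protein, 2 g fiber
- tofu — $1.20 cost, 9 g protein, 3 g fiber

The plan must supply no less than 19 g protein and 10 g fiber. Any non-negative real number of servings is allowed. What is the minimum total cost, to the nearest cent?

Compare the cost at each extreme point of the feasible region.
bell pepper only: max(19/1, 10/2) = 19 servings → $13.30.
tofu only: max(19/9, 10/3) = 3.333 servings → $4.00.
bell pepper + tofu with both tight: 2.2 servings and 1.867 servings → $3.78.
So the least-cost plan costs $3.78.

$3.78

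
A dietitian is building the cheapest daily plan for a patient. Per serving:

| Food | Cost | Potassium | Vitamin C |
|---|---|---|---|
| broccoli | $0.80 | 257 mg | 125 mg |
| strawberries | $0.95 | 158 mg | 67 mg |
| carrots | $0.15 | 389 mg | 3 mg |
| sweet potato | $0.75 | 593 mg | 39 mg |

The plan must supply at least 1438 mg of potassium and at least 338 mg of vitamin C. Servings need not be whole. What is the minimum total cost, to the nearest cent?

The cheapest plan sits at a corner of the feasible region — with two constraints it uses at most two foods.
broccoli only: max(1438/257, 338/125) = 5.595 servings → $4.48.
strawberries only: max(1438/158, 338/67) = 9.101 servings → $8.65.
carrots only: max(1438/389, 338/3) = 112.7 servings → $16.90.
sweet potato only: max(1438/593, 338/39) = 8.667 servings → $6.50.
broccoli + strawberries: intersection lies outside the first quadrant.
broccoli + carrots with both tight: 2.657 servings and 1.941 servings → $2.42.
broccoli + sweet potato with both tight: 2.252 servings and 1.449 servings → $2.89.
strawberries + carrots with both tight: 4.97 servings and 1.678 servings → $4.97.
strawberries + sweet potato with both tight: 4.3 servings and 1.279 servings → $5.04.
carrots + sweet potato: intersection lies outside the first quadrant.
So the least-cost plan costs $2.42.

$2.42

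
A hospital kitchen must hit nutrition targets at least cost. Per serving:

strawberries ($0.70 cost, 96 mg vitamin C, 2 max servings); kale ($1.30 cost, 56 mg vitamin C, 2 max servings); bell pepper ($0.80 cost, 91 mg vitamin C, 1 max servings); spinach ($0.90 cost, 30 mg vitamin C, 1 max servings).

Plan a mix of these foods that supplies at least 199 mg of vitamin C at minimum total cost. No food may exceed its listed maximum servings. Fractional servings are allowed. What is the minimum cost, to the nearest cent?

$1.46

Cost per mg of vitamin C: strawberries $0.0073, bell pepper $0.0088, kale $0.0232, spinach $0.0300.
Take 2 servings of strawberries: +192.0 mg vitamin C for $1.40 (total $1.40, still need 7.0 mg).
Take 0.07692 servings of bell pepper: +7.0 mg vitamin C for $0.06 (total $1.46, still need 0.0 mg).
Filling from the cheapest source first is optimal under one linear minimum: $1.46.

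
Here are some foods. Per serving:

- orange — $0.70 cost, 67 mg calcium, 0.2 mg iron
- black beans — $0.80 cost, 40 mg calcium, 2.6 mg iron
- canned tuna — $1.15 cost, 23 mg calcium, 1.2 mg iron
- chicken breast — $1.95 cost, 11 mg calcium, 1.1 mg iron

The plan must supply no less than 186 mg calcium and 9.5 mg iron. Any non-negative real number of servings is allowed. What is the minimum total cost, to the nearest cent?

Minimising a linear cost over {calcium ≥ 186, iron ≥ 9.5, servings ≥ 0} — the optimum is at a vertex, using one or two foods.
orange only: max(186/67, 9.5/0.2) = 47.5 servings → $33.25.
black beans only: max(186/40, 9.5/2.6) = 4.65 servings → $3.72.
canned tuna only: max(186/23, 9.5/1.2) = 8.087 servings → $9.30.
chicken breast only: max(186/11, 9.5/1.1) = 16.91 servings → $32.97.
orange + black beans with both tight: 0.6233 servings and 3.606 servings → $3.32.
orange + canned tuna with both tight: 0.06201 servings and 7.906 servings → $9.14.
orange + chicken breast with both tight: 1.4 servings and 8.382 servings → $17.32.
black beans + canned tuna: intersection lies outside the first quadrant.
black beans + chicken breast: intersection lies outside the first quadrant.
canned tuna + chicken breast with both targets exact would need a negative amount; discard.
The minimum over all feasible corners is $3.32.

$3.32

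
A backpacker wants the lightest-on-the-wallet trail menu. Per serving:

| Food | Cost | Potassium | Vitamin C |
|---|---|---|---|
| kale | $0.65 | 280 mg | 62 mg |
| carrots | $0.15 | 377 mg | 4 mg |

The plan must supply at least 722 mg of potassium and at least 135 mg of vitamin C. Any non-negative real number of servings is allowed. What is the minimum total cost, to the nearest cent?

Compare the cost at each extreme point of the feasible region.
kale only: max(722/280, 135/62) = 2.579 servings → $1.68.
carrots only: max(722/377, 135/4) = 33.75 servings → $5.06.
kale + carrots with both tight: 2.157 servings and 0.3129 servings → $1.45.
Cheapest feasible corner: $1.45.

$1.45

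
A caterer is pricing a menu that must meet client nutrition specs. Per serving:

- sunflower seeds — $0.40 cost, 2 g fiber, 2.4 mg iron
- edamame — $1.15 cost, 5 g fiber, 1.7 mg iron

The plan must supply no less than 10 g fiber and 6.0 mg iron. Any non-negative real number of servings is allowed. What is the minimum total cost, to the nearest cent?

$2.00

This is a tiny linear program; its minimum lies at a vertex of the feasible set. List the vertices and price them.
sunflower seeds only: max(10/2, 6.0/2.4) = 5 servings → $2.00.
edamame only: max(10/5, 6.0/1.7) = 3.529 servings → $4.06.
sunflower seeds + edamame with both tight: 1.512 servings and 1.395 servings → $2.21.
So the least-cost plan costs $2.00.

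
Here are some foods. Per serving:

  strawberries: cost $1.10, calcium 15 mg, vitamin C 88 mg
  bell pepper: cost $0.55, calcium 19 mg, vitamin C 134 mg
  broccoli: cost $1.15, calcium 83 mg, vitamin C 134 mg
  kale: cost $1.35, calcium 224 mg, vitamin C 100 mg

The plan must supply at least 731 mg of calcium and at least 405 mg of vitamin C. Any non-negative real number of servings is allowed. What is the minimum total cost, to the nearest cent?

$4.68

For a min-cost LP with two ≥-constraints, a basic feasible solution has at most two positive variables.
strawberries only: max(731/15, 405/88) = 48.73 servings → $53.61.
bell pepper only: max(731/19, 405/134) = 38.47 servings → $21.16.
broccoli only: max(731/83, 405/134) = 8.807 servings → $10.13.
kale only: max(731/224, 405/100) = 4.05 servings → $5.47.
strawberries + bell pepper: the both-tight solution has a negative serving — not a feasible corner.
strawberries + broccoli: the both-tight solution has a negative serving — not a feasible corner.
strawberries + kale with both tight: 0.9675 servings and 3.199 servings → $5.38.
bell pepper + broccoli: intersection lies outside the first quadrant.
bell pepper + kale with both tight: 0.6267 servings and 3.21 servings → $4.68.
broccoli + kale with both tight: 0.8114 servings and 2.963 servings → $4.93.
The minimum over all feasible corners is $4.68.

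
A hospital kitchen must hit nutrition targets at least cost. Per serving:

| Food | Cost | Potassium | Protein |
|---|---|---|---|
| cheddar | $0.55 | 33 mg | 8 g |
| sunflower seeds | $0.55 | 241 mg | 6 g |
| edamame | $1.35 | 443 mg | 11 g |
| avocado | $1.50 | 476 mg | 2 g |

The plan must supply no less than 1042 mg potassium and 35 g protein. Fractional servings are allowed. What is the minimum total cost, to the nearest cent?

$2.98

With two linear requirements the optimum uses one or two foods; enumerate the corners.
cheddar only: max(1042/33, 35/8) = 31.58 servings → $17.37.
sunflower seeds only: max(1042/241, 35/6) = 5.833 servings → $3.21.
edamame only: max(1042/443, 35/11) = 3.182 servings → $4.30.
avocado only: max(1042/476, 35/2) = 17.5 servings → $26.25.
cheddar + sunflower seeds with both tight: 1.262 servings and 4.151 servings → $2.98.
cheddar + edamame with both tight: 1.271 servings and 2.257 servings → $3.75.
cheddar + avocado with both tight: 3.895 servings and 1.919 servings → $5.02.
sunflower seeds + edamame: intersection lies outside the first quadrant.
sunflower seeds + avocado with both targets exact would need a negative amount; discard.
edamame + avocado: intersection lies outside the first quadrant.
Cheapest feasible corner: $2.98.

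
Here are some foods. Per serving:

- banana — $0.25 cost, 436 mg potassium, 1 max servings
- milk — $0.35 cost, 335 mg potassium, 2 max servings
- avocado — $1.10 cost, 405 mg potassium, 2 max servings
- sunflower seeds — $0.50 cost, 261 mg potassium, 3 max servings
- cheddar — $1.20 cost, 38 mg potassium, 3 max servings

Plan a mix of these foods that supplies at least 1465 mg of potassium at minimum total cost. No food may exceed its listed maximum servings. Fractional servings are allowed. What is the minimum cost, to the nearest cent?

Cost per mg of potassium: banana $0.0006, milk $0.0010, sunflower seeds $0.0019, avocado $0.0027, cheddar $0.0316.
Take 1 serving of banana: +436.0 mg potassium for $0.25 (total $0.25, still need 1029.0 mg).
Take 2 servings of milk: +670.0 mg potassium for $0.70 (total $0.95, still need 359.0 mg).
Take 1.375 servings of sunflower seeds: +359.0 mg potassium for $0.69 (total $1.64, still need 0.0 mg).
Greedy by cheapest-per-mg is optimal for a single linear constraint, so the minimum cost is $1.64.

$1.64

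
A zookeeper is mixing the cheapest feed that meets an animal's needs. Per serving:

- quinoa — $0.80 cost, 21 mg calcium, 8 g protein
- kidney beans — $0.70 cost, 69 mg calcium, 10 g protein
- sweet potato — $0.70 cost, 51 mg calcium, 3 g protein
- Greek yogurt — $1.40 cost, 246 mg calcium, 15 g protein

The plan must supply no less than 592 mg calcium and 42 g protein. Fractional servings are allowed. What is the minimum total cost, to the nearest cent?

Check every corner: each single food scaled to meet both minima, and each pair solved so both constraints bind.
quinoa only: max(592/21, 42/8) = 28.19 servings → $22.55.
kidney beans only: max(592/69, 42/10) = 8.58 servings → $6.01.
sweet potato only: max(592/51, 42/3) = 14 servings → $9.80.
Greek yogurt only: max(592/246, 42/15) = 2.8 servings → $3.92.
quinoa + kidney beans: intersection lies outside the first quadrant.
quinoa + sweet potato with both tight: 1.061 servings and 11.17 servings → $8.67.
quinoa + Greek yogurt with both tight: 0.8784 servings and 2.332 servings → $3.97.
kidney beans + sweet potato with both tight: 1.208 servings and 9.974 servings → $7.83.
kidney beans + Greek yogurt with both tight: 1.019 servings and 2.121 servings → $3.68.
sweet potato + Greek yogurt with both targets exact would need a negative amount; discard.
The minimum over all feasible corners is $3.68.

$3.68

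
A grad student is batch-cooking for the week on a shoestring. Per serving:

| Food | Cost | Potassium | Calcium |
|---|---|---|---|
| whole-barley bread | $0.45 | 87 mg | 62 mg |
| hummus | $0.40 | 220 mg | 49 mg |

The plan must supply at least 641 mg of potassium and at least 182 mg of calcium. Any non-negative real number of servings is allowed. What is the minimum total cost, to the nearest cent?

$1.43

An LP optimum is at a vertex; with two nutrient constraints at most two foods are used. Check each candidate.
whole-barley bread only: max(641/87, 182/62) = 7.368 servings → $3.32.
hummus only: max(641/220, 182/49) = 3.714 servings → $1.49.
whole-barley bread + hummus with both tight: 0.9204 servings and 2.55 servings → $1.43.
Cheapest feasible corner: $1.43.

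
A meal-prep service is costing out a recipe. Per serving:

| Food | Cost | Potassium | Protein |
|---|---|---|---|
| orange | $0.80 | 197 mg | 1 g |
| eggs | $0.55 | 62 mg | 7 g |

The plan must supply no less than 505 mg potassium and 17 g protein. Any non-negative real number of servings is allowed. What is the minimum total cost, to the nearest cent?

For a min-cost LP with two ≥-constraints, a basic feasible solution has at most two positive variables.
orange only: max(505/197, 17/1) = 17 servings → $13.60.
eggs only: max(505/62, 17/7) = 8.145 servings → $4.48.
orange + eggs with both tight: 1.884 servings and 2.159 servings → $2.69.
Cheapest feasible corner: $2.69.

$2.69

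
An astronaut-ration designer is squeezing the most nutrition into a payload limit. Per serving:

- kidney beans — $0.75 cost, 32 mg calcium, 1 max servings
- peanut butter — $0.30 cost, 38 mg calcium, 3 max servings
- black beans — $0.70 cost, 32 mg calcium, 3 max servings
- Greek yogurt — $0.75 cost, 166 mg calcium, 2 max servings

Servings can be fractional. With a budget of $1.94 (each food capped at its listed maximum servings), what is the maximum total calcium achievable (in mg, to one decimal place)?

387.7 mg

Calcium per dollar: Greek yogurt 221.3, peanut butter 126.7, black beans 45.71, kidney beans 42.67.
Take 2 servings of Greek yogurt: spends $1.50, +332.0 mg calcium (running total 332.0 mg).
Take 1.467 servings of peanut butter: spends $0.44, +55.7 mg calcium (running total 387.7 mg).
Greedy by best ratio exhausts the cost allowance optimally: 387.7 mg.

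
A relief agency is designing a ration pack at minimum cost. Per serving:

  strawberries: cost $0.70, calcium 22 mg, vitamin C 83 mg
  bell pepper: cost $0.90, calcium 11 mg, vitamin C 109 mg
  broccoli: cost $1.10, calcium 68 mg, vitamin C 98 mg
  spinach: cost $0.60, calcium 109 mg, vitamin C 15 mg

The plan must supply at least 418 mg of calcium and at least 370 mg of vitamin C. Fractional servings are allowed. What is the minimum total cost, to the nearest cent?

$4.56

With two linear requirements the optimum uses one or two foods; enumerate the corners.
strawberries only: max(418/22, 370/83) = 19 servings → $13.30.
bell pepper only: max(418/11, 370/109) = 38 servings → $34.20.
broccoli only: max(418/68, 370/98) = 6.147 servings → $6.76.
spinach only: max(418/109, 370/15) = 24.67 servings → $14.80.
strawberries + bell pepper: the both-tight solution has a negative serving — not a feasible corner.
strawberries + broccoli: the both-tight solution has a negative serving — not a feasible corner.
strawberries + spinach with both tight: 3.907 servings and 3.046 servings → $4.56.
bell pepper + broccoli with both targets exact would need a negative amount; discard.
bell pepper + spinach with both tight: 2.907 servings and 3.541 servings → $4.74.
broccoli + spinach with both tight: 3.525 servings and 1.636 servings → $4.86.
The minimum over all feasible corners is $4.56.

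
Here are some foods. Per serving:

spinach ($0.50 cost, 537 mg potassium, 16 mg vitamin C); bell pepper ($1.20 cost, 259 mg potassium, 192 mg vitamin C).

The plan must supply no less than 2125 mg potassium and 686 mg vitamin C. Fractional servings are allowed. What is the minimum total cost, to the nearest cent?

$5.22

An LP optimum is at a vertex; with two nutrient constraints at most two foods are used. Check each candidate.
spinach only: max(2125/537, 686/16) = 42.88 servings → $21.44.
bell pepper only: max(2125/259, 686/192) = 8.205 servings → $9.85.
spinach + bell pepper with both tight: 2.327 servings and 3.379 servings → $5.22.
Cheapest feasible corner: $5.22.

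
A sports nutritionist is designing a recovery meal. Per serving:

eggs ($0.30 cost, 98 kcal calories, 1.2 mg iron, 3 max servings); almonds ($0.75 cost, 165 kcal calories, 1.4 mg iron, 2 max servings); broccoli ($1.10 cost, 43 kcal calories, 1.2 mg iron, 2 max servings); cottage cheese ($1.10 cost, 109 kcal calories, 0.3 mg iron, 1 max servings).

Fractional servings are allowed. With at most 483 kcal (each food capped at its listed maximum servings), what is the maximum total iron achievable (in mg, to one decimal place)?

Iron per kcal: broccoli 0.02791, eggs 0.01224, almonds 0.008485, cottage cheese 0.002752.
Take 2 servings of broccoli: uses 86 kcal, +2.4 mg iron (running total 2.4 mg).
Take 3 servings of eggs: uses 294 kcal, +3.6 mg iron (running total 6.0 mg).
Take 0.6242 servings of almonds: uses 103 kcal, +0.9 mg iron (running total 6.9 mg).
Filling greedily by iron-per-kcal is optimal for one linear limit, giving 6.9 mg.

6.9 mg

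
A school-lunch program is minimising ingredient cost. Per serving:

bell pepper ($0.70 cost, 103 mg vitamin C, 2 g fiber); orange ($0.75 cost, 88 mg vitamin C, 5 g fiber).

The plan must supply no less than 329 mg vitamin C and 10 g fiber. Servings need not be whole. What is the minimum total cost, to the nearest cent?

$2.40

Minimising a linear cost over {vitamin C ≥ 329, fiber ≥ 10, servings ≥ 0} — the optimum is at a vertex, using one or two foods.
bell pepper only: max(329/103, 10/2) = 5 servings → $3.50.
orange only: max(329/88, 10/5) = 3.739 servings → $2.80.
bell pepper + orange with both tight: 2.257 servings and 1.097 servings → $2.40.
The minimum over all feasible corners is $2.40.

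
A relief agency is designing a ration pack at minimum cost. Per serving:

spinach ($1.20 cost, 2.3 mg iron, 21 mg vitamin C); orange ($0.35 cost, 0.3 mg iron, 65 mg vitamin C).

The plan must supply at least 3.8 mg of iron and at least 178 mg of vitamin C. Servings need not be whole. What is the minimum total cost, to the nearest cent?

Compare the cost at each extreme point of the feasible region.
spinach only: max(3.8/2.3, 178/21) = 8.476 servings → $10.17.
orange only: max(3.8/0.3, 178/65) = 12.67 servings → $4.43.
spinach + orange with both tight: 1.352 servings and 2.302 servings → $2.43.
So the least-cost plan costs $2.43.

$2.43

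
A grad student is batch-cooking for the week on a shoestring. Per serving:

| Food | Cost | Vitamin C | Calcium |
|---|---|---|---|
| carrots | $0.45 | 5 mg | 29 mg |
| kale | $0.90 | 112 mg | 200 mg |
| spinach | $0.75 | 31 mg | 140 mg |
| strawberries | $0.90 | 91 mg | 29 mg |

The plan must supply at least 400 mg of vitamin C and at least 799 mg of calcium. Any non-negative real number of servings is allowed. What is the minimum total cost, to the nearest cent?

$3.60

Compare the cost at each extreme point of the feasible region.
carrots only: max(400/5, 799/29) = 80 servings → $36.00.
kale only: max(400/112, 799/200) = 3.995 servings → $3.60.
spinach only: max(400/31, 799/140) = 12.9 servings → $9.68.
strawberries only: max(400/91, 799/29) = 27.55 servings → $24.80.
carrots + kale with both tight: 4.221 servings and 3.383 servings → $4.94.
carrots + spinach with both targets exact would need a negative amount; discard.
carrots + strawberries with both tight: 24.5 servings and 3.049 servings → $13.77.
kale + spinach with both tight: 3.294 servings and 1.001 servings → $3.72.
kale + strawberries: intersection lies outside the first quadrant.
spinach + strawberries with both tight: 5.161 servings and 2.638 servings → $6.24.
The minimum over all feasible corners is $3.60.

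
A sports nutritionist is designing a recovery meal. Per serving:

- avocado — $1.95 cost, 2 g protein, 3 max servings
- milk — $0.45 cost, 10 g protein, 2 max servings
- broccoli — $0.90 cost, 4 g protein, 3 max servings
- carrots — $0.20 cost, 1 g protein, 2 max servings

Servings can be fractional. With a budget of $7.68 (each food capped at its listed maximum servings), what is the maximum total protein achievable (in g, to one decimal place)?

Protein per dollar: milk 22.22, carrots 5, broccoli 4.444, avocado 1.026.
Take 2 servings of milk: spends $0.90, +20.0 g protein (running total 20.0 g).
Take 2 servings of carrots: spends $0.40, +2.0 g protein (running total 22.0 g).
Take 3 servings of broccoli: spends $2.70, +12.0 g protein (running total 34.0 g).
Take 1.887 servings of avocado: spends $3.68, +3.8 g protein (running total 37.8 g).
Filling greedily by protein-per-dollar is optimal for one linear limit, giving 37.8 g.

37.8 g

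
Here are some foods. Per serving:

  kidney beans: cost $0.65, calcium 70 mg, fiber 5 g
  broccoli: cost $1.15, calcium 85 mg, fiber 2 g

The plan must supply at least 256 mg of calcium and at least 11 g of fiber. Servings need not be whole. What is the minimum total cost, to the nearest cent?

An LP optimum is at a vertex; with two nutrient constraints at most two foods are used. Check each candidate.
kidney beans only: max(256/70, 11/5) = 3.657 servings → $2.38.
broccoli only: max(256/85, 11/2) = 5.5 servings → $6.33.
kidney beans + broccoli with both tight: 1.484 servings and 1.789 servings → $3.02.
The minimum over all feasible corners is $2.38.

$2.38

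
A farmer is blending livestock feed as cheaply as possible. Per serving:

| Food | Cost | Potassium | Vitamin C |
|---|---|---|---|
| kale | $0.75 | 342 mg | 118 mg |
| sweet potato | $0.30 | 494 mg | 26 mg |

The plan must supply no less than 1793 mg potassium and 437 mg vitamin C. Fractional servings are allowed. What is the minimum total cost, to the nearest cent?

$2.95

kale only: max(1793/342, 437/118) = 5.243 servings → $3.93.
sweet potato only: max(1793/494, 437/26) = 16.81 servings → $5.04.
kale + sweet potato with both tight: 3.426 servings and 1.257 servings → $2.95.
The minimum over all feasible corners is $2.95.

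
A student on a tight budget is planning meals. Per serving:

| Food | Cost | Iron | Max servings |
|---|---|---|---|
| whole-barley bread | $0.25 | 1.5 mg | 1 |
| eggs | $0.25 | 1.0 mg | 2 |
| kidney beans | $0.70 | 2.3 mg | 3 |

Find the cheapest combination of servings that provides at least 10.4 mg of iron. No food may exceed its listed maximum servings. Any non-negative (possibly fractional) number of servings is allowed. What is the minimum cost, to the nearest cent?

Cost per mg of iron: whole-barley bread $0.1667, eggs $0.2500, kidney beans $0.3043.
Take 1 serving of whole-barley bread: +1.5 mg iron for $0.25 (total $0.25, still need 8.9 mg).
Take 2 servings of eggs: +2.0 mg iron for $0.50 (total $0.75, still need 6.9 mg).
Take 3 servings of kidney beans: +6.9 mg iron for $2.10 (total $2.85, still need 0.0 mg).
Filling from the cheapest source first is optimal under one linear minimum: $2.85.

$2.85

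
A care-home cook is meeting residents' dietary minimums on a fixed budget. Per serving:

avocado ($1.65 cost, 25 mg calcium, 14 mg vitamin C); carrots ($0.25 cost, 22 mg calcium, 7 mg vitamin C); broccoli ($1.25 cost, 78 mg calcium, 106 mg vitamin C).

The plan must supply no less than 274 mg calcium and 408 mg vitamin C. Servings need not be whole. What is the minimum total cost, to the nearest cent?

$4.81

This is a tiny linear program; its minimum lies at a vertex of the feasible set. List the vertices and price them.
avocado only: max(274/25, 408/14) = 29.14 servings → $48.09.
carrots only: max(274/22, 408/7) = 58.29 servings → $14.57.
broccoli only: max(274/78, 408/106) = 3.849 servings → $4.81.
avocado + carrots with both targets exact would need a negative amount; discard.
avocado + broccoli: intersection lies outside the first quadrant.
carrots + broccoli: the both-tight solution has a negative serving — not a feasible corner.
Cheapest feasible corner: $4.81.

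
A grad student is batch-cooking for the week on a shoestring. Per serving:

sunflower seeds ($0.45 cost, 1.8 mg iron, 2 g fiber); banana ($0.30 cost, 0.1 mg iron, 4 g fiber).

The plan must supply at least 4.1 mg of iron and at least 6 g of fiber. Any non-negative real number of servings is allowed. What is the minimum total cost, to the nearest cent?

At the optimum either one food covers both requirements or two foods hit both targets exactly; no other combination can be cheaper.
sunflower seeds only: max(4.1/1.8, 6/2) = 3 servings → $1.35.
banana only: max(4.1/0.1, 6/4) = 41 servings → $12.30.
sunflower seeds + banana with both tight: 2.257 servings and 0.3714 servings → $1.13.
The minimum over all feasible corners is $1.13.

$1.13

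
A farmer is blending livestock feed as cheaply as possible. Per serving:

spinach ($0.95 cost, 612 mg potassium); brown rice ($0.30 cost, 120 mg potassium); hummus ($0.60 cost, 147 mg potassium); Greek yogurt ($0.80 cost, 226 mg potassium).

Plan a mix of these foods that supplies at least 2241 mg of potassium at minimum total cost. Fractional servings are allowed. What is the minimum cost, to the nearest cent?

$3.48

Cost per mg of potassium: spinach $0.0016, brown rice $0.0025, Greek yogurt $0.0035, hummus $0.0041.
With no serving limits, use only spinach: 2241 mg / 612 mg = 3.662 servings × $0.95 = $3.48.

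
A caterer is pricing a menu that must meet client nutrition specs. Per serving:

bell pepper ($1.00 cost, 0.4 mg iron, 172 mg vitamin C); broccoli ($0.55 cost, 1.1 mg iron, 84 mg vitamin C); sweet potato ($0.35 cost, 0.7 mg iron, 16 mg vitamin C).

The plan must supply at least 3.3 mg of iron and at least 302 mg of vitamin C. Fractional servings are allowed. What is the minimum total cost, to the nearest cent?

$1.93

This is a tiny linear program; its minimum lies at a vertex of the feasible set. List the vertices and price them.
bell pepper only: max(3.3/0.4, 302/172) = 8.25 servings → $8.25.
broccoli only: max(3.3/1.1, 302/84) = 3.595 servings → $1.98.
sweet potato only: max(3.3/0.7, 302/16) = 18.88 servings → $6.61.
bell pepper + broccoli with both tight: 0.3535 servings and 2.871 servings → $1.93.
bell pepper + sweet potato with both tight: 1.391 servings and 3.919 servings → $2.76.
broccoli + sweet potato with both targets exact would need a negative amount; discard.
The minimum over all feasible corners is $1.93.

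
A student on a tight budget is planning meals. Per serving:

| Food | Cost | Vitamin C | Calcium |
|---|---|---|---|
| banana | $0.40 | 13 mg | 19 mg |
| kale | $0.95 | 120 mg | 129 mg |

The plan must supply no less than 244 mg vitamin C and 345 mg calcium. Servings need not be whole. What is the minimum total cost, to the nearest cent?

A basic optimal solution has at most two foods positive. Try each food alone and each pair with both targets met exactly.
banana only: max(244/13, 345/19) = 18.77 servings → $7.51.
kale only: max(244/120, 345/129) = 2.674 servings → $2.54.
banana + kale with both tight: 16.46 servings and 0.2504 servings → $6.82.
So the least-cost plan costs $2.54.

$2.54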